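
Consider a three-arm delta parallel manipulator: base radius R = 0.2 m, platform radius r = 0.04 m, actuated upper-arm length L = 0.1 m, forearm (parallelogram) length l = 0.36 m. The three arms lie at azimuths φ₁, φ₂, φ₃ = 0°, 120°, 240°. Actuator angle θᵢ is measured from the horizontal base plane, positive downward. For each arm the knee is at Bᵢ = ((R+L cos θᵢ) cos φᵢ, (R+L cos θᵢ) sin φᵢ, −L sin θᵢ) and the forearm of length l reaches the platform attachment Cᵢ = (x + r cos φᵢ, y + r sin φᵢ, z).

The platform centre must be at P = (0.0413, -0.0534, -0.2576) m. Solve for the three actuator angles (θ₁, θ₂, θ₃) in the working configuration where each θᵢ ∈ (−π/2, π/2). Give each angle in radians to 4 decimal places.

θ₁ = -0.2626, θ₂ = 0.6977, θ₃ = -0.0874

φ1=0.0° → target in arm frame (0.0413, -0.0534)
  A=0.1187, B=-0.2576, C=(l²−L²−A²−y'²−z²)/(2L)=0.1815
  θ1 = atan2(B,A) + arccos(C/0.2836) = -0.2626
φ2=120.0° → target in arm frame (-0.0669, -0.0091)
  e−x'=0.2269;  (l²−L²−(e−x')²−y'²−z²)/2L = 0.0084
  √(A²+B²)=0.3433;  θ2 = -0.8487+1.5463 ≈ 0.6977
rotate P by −φ3: (0.0256, 0.0625, -0.2576)
  A cos θ + B sin θ = C:  0.1344·cos θ + -0.2576·sin θ = 0.1564
  γ=atan2(-0.2576,0.1344)=-1.0899;  ψ=arccos(0.5382)=1.0025;  θ3=γ+ψ≈-0.0874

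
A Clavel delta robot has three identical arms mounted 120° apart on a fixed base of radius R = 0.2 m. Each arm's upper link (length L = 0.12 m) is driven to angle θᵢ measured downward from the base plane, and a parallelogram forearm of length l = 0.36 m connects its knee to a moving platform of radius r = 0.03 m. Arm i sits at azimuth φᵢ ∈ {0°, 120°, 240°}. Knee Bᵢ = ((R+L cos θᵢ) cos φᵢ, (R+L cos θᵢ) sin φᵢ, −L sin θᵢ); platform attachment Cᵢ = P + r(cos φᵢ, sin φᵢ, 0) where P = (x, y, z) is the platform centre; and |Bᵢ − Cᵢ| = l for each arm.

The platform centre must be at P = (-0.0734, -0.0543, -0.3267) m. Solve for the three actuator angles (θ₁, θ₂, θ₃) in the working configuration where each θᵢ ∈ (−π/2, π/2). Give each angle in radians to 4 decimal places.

φ1=0.0° → target in arm frame (-0.0734, -0.0543)
  A cos θ + B sin θ = C:  0.2434·cos θ + -0.3267·sin θ = -0.2239
  γ=atan2(-0.3267,0.2434)=-0.9305;  ψ=arccos(-0.5495)=2.1525;  θ1=γ+ψ≈1.2220
rotate P by −φ2: (-0.0103, 0.0907, -0.3267)
  e−x'=0.1803;  (l²−L²−(e−x')²−y'²−z²)/2L = -0.1345
  √(A²+B²)=0.3732;  θ2 = -1.0664+1.9395 ≈ 0.8731
φ3=240.0° → target in arm frame (0.0837, -0.0364)
  A cos θ + B sin θ = C:  0.0863·cos θ + -0.3267·sin θ = -0.0013
  √(A²+B²)=0.3379;  θ3 = -1.3126+1.5745 ≈ 0.2619

θ₁ = 1.2220, θ₂ = 0.8731, θ₃ = 0.2619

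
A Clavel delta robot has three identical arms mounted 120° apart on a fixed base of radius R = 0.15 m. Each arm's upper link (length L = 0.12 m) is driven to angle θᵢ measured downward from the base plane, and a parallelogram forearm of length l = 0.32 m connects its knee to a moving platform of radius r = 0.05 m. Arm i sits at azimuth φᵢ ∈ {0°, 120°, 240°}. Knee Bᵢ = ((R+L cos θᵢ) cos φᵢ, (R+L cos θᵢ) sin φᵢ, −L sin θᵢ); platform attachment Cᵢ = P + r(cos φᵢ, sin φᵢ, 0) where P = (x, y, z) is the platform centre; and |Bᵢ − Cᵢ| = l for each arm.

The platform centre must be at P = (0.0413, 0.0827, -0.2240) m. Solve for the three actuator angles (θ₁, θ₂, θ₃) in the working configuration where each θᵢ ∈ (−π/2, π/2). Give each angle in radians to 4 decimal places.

θ₁ = -0.2622, θ₂ = -0.3497, θ₃ = 0.6977

arm 1 (φ=0.0°): x'=0.0413, y'=0.0827
  A=0.0587, B=-0.2240, C=(l²−L²−A²−y'²−z²)/(2L)=0.1147
  √(A²+B²)=0.2316;  θ1 = -1.3145+1.0524 ≈ -0.2622
arm 2 (φ=120.0°): x'=0.0510, y'=-0.0771
  A cos θ + B sin θ = C:  0.0490·cos θ + -0.2240·sin θ = 0.1228
  θ2 = atan2(B,A) + arccos(C/0.2293) = -0.3497
φ3=240.0° → target in arm frame (-0.0923, -0.0056)
  A=0.1923, B=-0.2240, C=(l²−L²−A²−y'²−z²)/(2L)=0.0034
  θ3 = atan2(B,A) + arccos(C/0.2952) = 0.6977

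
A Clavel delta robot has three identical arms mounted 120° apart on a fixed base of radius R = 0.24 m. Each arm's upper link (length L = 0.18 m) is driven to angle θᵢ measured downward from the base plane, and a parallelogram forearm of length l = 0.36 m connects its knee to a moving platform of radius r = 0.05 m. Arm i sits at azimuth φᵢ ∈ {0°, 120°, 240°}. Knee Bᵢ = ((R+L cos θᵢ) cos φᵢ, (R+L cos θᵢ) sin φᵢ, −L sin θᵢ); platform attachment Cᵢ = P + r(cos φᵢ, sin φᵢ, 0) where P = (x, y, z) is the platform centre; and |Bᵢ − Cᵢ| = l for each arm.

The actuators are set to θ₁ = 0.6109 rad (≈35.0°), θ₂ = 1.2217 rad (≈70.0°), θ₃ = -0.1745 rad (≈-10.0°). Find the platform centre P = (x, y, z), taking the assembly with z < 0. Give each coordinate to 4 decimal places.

arm 1 at φ=0.0°: (R−r)+L cos θ1 = 0.3374;  S1 = (0.3374, 0.0000, -0.1032)
arm 2 at φ=120.0°: (R−r)+L cos θ2 = 0.2516;  S2 = (-0.1258, 0.2179, -0.1691)
arm 3 at φ=240.0°: (R−r)+L cos θ3 = 0.3673;  S3 = (-0.1836, -0.3181, 0.0313)
|S₂|²−|S₁|² = -0.0326;  |S₃|²−|S₁|² = 0.0113
plane₁₂: -0.9265x+0.4357y+-0.1318z = -0.0326
det = 1.0434;  x = 0.0152+0.0320z,  y = -0.0427+0.3705z
sphere 1 gives Az²+Bz+C=0 with A=1.1383, B=0.1543, C=-0.0133;  B²−4AC=0.0841;  roots -0.1952, 0.0597;  negative root z = -0.1952
x = 0.0089, y = -0.1150

(0.0089, -0.1150, -0.1952)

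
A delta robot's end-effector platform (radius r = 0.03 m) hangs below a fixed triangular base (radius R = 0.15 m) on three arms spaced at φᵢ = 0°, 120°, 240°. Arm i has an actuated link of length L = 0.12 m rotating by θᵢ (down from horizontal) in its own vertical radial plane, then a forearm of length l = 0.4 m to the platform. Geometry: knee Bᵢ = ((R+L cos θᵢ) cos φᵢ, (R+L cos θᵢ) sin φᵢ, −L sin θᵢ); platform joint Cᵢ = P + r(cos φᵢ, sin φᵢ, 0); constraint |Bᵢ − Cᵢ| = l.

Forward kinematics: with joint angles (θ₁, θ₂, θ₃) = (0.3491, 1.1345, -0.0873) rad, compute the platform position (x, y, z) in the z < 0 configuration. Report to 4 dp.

(0.0314, -0.1453, -0.3546)

arm 1 at φ=0.0°: (R−r)+L cos θ1 = 0.2328;  S1 = (0.2328, 0.0000, -0.0410)
arm 2 at φ=120.0°: (R−r)+L cos θ2 = 0.1707;  S2 = (-0.0854, 0.1478, -0.1088)
arm 3 at φ=240.0°: (R−r)+L cos θ3 = 0.2395;  S3 = (-0.1198, -0.2075, 0.0105)
|S₂|²−|S₁|² = -0.0149;  |S₃|²−|S₁|² = 0.0016
plane₁₂: -0.6362x+0.2957y+-0.1354z = -0.0149
det = 0.4724;  x = 0.0121+-0.0545z,  y = -0.0244+0.3408z
into |P−S₁|² = l²: 1.1191z² + 0.0895z + -0.1090 = 0;  Δ = 0.4960;  z = -0.3546 or 0.2747 → z<0 root = -0.3546
x = 0.0314, y = -0.1453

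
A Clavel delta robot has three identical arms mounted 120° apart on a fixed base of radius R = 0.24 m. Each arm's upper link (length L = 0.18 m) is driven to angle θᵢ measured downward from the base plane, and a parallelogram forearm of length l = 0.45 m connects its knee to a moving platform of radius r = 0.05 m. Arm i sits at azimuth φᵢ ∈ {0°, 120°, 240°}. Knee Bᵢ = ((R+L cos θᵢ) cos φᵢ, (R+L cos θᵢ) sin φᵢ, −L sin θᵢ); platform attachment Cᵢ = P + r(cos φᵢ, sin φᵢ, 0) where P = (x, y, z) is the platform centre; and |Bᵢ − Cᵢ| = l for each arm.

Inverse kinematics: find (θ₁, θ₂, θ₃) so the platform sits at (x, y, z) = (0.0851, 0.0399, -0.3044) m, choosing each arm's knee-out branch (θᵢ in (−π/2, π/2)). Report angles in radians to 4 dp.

rotate P by −φ1: (0.0851, 0.0399, -0.3044)
  A=0.1049, B=-0.3044, C=(l²−L²−A²−y'²−z²)/(2L)=0.1801
  √(A²+B²)=0.3220;  θ1 = -1.2389+0.9771 ≈ -0.2619
rotate P by −φ2: (-0.0080, -0.0936, -0.3044)
  A=0.1980, B=-0.3044, C=(l²−L²−A²−y'²−z²)/(2L)=0.0819
  γ=atan2(-0.3044,0.1980)=-0.9941;  ψ=arccos(0.2254)=1.3434;  θ2=γ+ψ≈0.3493
arm 3 (φ=240.0°): x'=-0.0771, y'=0.0537
  A cos θ + B sin θ = C:  0.2671·cos θ + -0.3044·sin θ = 0.0089
  θ3 = atan2(B,A) + arccos(C/0.4050) = 0.6982

θ₁ = -0.2619, θ₂ = 0.3493, θ₃ = 0.6982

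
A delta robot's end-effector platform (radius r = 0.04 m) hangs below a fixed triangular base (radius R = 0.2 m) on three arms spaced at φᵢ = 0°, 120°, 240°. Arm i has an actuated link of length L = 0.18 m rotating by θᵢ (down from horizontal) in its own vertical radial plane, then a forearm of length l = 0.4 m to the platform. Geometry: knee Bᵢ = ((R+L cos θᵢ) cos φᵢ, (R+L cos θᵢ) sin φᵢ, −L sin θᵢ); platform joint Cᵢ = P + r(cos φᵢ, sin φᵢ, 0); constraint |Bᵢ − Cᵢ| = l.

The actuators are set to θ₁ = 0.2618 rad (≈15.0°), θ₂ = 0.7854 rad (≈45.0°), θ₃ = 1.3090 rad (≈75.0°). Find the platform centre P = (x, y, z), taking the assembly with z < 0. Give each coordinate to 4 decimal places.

arm 1 at φ=0.0°: ρ1 = 0.3339;  centre 1 = (0.3339, 0.0000, -0.0466)
arm 2 at φ=120.0°: ρ2 = 0.2873;  centre 2 = (-0.1436, 0.2488, -0.1273)
φ3=240.0°: virtual centre (-0.1033, -0.1789, -0.1739), radius l
eliminate P² terms by subtracting sphere 1 from 2 and 3
[-0.9550 0.4976 -0.1614]·P = -0.0149;  [-0.8743 -0.3578 -0.2546]·P = -0.0407
det = 0.7768;  x = 0.0330+-0.2374z,  y = 0.0333+-0.1313z
quadratic in z: (1.0736)z²+(0.2273)z+(-0.0662)=0, √Δ=0.5795 → z ∈ {-0.3758, 0.1640}; z = -0.3758 (taking z<0)
x = 0.1222, y = 0.0826

(0.1222, 0.0826, -0.3758)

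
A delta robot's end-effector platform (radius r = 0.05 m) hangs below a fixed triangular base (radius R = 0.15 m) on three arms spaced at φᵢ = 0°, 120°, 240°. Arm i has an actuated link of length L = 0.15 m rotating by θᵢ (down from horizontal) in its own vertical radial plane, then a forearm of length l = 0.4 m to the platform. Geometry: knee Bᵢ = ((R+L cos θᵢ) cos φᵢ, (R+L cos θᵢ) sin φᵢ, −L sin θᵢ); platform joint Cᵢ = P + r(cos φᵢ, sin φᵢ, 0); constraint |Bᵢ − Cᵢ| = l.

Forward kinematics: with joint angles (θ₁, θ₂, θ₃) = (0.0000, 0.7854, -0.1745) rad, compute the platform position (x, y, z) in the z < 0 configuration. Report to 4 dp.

φ1=0.0°: virtual centre (0.2500, 0.0000, 0.0000), radius l
arm 2 at φ=120.0°: e+L cos θ2 = 0.2061;  centre 2 = (-0.1030, 0.1785, -0.1061)
centre 3 = (0.2477·cos240.0°, 0.2477·sin240.0°, 0.0260) = (-0.1239, -0.2145, 0.0260)
eliminate P² terms by subtracting sphere 1 from 2 and 3
[-0.7061 0.3569 -0.2121]·P = -0.0088;  [-0.7477 -0.4291 0.0521]·P = -0.0005
Cramer: x(z) = 0.0069-0.1271z;  y(z) = -0.0110+0.3429z
sphere 1 gives Az²+Bz+C=0 with A=1.1337, B=0.0543, C=-0.1008;  B²−4AC=0.4600;  roots -0.3230, 0.2752;  negative root z = -0.3230
x = 0.0480, y = -0.1217

(0.0480, -0.1217, -0.3230)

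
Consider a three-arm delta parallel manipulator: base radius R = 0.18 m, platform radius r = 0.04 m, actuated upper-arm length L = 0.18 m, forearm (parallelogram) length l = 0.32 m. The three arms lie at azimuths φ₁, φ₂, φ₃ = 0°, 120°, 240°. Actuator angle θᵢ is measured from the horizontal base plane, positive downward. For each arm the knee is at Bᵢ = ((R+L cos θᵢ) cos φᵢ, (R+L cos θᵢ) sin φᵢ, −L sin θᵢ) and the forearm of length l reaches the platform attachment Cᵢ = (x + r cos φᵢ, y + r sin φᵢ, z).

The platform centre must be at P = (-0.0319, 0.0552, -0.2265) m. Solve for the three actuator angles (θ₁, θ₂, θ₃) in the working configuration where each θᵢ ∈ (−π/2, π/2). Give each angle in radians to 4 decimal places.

θ₁ = 0.7854, θ₂ = 0.1744, θ₃ = 0.7852

arm 1 (φ=0.0°): x'=-0.0319, y'=0.0552
  A=0.1719, B=-0.2265, C=(l²−L²−A²−y'²−z²)/(2L)=-0.0386
  √(A²+B²)=0.2843;  θ1 = -0.9216+1.7070 ≈ 0.7854
rotate P by −φ2: (0.0638, 0.0000, -0.2265)
  A=0.0762, B=-0.2265, C=(l²−L²−A²−y'²−z²)/(2L)=0.0358
  γ=atan2(-0.2265,0.0762)=-1.2461;  ψ=arccos(0.1498)=1.4205;  θ2=γ+ψ≈0.1744
rotate P by −φ3: (-0.0319, -0.0552, -0.2265)
  A cos θ + B sin θ = C:  0.1719·cos θ + -0.2265·sin θ = -0.0386
  √(A²+B²)=0.2843;  θ3 = -0.9217+1.7069 ≈ 0.7852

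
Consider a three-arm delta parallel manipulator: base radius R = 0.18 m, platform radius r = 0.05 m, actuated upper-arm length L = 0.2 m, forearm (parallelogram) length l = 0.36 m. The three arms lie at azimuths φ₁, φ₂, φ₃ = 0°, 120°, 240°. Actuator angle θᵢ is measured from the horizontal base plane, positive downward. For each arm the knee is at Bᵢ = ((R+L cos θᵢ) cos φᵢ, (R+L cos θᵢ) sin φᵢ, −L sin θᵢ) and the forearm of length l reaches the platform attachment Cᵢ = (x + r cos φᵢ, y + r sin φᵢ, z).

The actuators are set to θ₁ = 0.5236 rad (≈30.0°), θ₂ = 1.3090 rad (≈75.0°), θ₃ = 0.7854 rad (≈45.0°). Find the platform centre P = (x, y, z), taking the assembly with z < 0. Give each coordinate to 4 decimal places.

φ1=0.0°: virtual centre (0.3032, 0.0000, -0.1000), radius l
φ2=120.0°: virtual centre (-0.0909, 0.1574, -0.1932), radius l
O3 = (0.2714·cos240.0°, 0.2714·sin240.0°, -0.1414) = (-0.1357, -0.2351, -0.1414)
|O₂|²−|O₁|² = -0.0316;  |O₃|²−|O₁|² = -0.0083
plane₁₂: -0.7882x+0.3148y+-0.1864z = -0.0316
Cramer: x(z) = 0.0270-0.1758z;  y(z) = -0.0328+0.1520z
into |P−O₁|² = l²: 1.0540z² + 0.2871z + -0.0422 = 0;  Δ = 0.2604;  z = -0.3783 or 0.1059 → z<0 root = -0.3783
x = 0.0935, y = -0.0903

(0.0935, -0.0903, -0.3783)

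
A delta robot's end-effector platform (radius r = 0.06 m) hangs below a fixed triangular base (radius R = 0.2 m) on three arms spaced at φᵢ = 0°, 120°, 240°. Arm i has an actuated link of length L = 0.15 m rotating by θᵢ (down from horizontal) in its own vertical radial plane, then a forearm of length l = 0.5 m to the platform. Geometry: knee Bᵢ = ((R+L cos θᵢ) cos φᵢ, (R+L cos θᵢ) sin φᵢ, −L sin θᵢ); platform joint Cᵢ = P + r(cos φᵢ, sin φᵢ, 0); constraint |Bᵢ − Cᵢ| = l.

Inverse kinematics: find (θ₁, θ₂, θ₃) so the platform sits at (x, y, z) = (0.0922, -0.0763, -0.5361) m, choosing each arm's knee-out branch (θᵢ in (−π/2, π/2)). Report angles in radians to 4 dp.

θ₁ = 0.5237, θ₂ = 1.2216, θ₃ = 0.7852

rotate P by −φ1: (0.0922, -0.0763, -0.5361)
  A cos θ + B sin θ = C:  0.0478·cos θ + -0.5361·sin θ = -0.2267
  θ1 = atan2(B,A) + arccos(C/0.5382) = 0.5237
φ2=120.0° → target in arm frame (-0.1122, -0.0417)
  A=0.2522, B=-0.5361, C=(l²−L²−A²−y'²−z²)/(2L)=-0.4175
  θ2 = atan2(B,A) + arccos(C/0.5924) = 1.2216
rotate P by −φ3: (0.0200, 0.1180, -0.5361)
  e−x'=0.1200;  (l²−L²−(e−x')²−y'²−z²)/2L = -0.2941
  γ=atan2(-0.5361,0.1200)=-1.3505;  ψ=arccos(-0.5354)=2.1357;  θ3=γ+ψ≈0.7852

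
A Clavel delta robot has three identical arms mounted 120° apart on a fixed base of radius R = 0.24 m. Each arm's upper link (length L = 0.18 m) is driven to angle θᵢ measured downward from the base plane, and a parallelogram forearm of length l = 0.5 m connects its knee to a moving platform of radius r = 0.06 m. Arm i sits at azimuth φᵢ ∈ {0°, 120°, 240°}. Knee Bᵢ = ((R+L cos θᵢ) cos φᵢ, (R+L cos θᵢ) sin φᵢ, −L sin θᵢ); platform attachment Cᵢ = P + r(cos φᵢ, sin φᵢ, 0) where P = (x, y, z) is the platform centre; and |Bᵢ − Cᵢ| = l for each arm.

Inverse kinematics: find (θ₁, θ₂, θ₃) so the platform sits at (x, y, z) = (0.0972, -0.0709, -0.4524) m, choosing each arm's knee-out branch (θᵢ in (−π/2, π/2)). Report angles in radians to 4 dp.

θ₁ = 0.1747, θ₂ = 0.9600, θ₃ = 0.5238

rotate P by −φ1: (0.0972, -0.0709, -0.4524)
  A cos θ + B sin θ = C:  0.0828·cos θ + -0.4524·sin θ = 0.0029
  √(A²+B²)=0.4599;  θ1 = -1.3898+1.5644 ≈ 0.1747
arm 2 (φ=120.0°): x'=-0.1100, y'=-0.0487
  A=0.2900, B=-0.4524, C=(l²−L²−A²−y'²−z²)/(2L)=-0.2043
  γ=atan2(-0.4524,0.2900)=-1.0008;  ψ=arccos(-0.3801)=1.9608;  θ2=γ+ψ≈0.9600
φ3=240.0° → target in arm frame (0.0128, 0.1196)
  e−x'=0.1672;  (l²−L²−(e−x')²−y'²−z²)/2L = -0.0815
  γ=atan2(-0.4524,0.1672)=-1.2168;  ψ=arccos(-0.1689)=1.7405;  θ3=γ+ψ≈0.5238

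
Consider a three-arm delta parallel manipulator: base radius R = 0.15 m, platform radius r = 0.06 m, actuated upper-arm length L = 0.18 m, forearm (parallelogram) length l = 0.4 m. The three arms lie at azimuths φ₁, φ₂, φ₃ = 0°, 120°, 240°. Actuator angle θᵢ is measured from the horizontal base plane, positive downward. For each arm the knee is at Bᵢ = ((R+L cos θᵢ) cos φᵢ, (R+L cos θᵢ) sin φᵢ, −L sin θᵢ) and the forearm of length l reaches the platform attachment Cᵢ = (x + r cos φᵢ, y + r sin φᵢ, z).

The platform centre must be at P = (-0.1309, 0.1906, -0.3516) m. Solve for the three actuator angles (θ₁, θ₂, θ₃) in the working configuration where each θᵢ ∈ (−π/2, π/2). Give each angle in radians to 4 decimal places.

φ1=0.0° → target in arm frame (-0.1309, 0.1906)
  A=0.2209, B=-0.3516, C=(l²−L²−A²−y'²−z²)/(2L)=-0.2254
  √(A²+B²)=0.4152;  θ1 = -1.0098+2.1446 ≈ 1.1348
arm 2 (φ=120.0°): x'=0.2305, y'=0.0181
  A cos θ + B sin θ = C:  -0.1405·cos θ + -0.3516·sin θ = -0.0447
  √(A²+B²)=0.3786;  θ2 = -1.9510+1.6891 ≈ -0.2619
rotate P by −φ3: (-0.0996, -0.2087, -0.3516)
  A=0.1896, B=-0.3516, C=(l²−L²−A²−y'²−z²)/(2L)=-0.2098
  θ3 = atan2(B,A) + arccos(C/0.3995) = 1.0474

θ₁ = 1.1348, θ₂ = -0.2619, θ₃ = 1.0474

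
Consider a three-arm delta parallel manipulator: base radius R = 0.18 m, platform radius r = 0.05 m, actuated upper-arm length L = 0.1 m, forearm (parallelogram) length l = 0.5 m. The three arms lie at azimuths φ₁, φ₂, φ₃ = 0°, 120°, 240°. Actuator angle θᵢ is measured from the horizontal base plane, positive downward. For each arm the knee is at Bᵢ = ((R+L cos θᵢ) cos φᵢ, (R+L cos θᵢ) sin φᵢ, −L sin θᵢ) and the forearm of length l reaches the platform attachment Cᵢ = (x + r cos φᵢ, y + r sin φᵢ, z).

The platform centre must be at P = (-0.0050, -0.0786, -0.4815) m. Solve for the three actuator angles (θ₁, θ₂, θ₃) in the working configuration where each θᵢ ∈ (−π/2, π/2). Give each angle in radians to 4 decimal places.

θ₁ = 0.4365, θ₂ = 0.6987, θ₃ = 0.0877

φ1=0.0° → target in arm frame (-0.0050, -0.0786)
  A=0.1350, B=-0.4815, C=(l²−L²−A²−y'²−z²)/(2L)=-0.0812
  γ=atan2(-0.4815,0.1350)=-1.2974;  ψ=arccos(-0.1624)=1.7339;  θ1=γ+ψ≈0.4365
φ2=120.0° → target in arm frame (-0.0656, 0.0436)
  A=0.1956, B=-0.4815, C=(l²−L²−A²−y'²−z²)/(2L)=-0.1600
  γ=atan2(-0.4815,0.1956)=-1.1850;  ψ=arccos(-0.3078)=1.8837;  θ2=γ+ψ≈0.6987
rotate P by −φ3: (0.0706, 0.0350, -0.4815)
  A=0.0594, B=-0.4815, C=(l²−L²−A²−y'²−z²)/(2L)=0.0170
  γ=atan2(-0.4815,0.0594)=-1.4480;  ψ=arccos(0.0351)=1.5357;  θ3=γ+ψ≈0.0877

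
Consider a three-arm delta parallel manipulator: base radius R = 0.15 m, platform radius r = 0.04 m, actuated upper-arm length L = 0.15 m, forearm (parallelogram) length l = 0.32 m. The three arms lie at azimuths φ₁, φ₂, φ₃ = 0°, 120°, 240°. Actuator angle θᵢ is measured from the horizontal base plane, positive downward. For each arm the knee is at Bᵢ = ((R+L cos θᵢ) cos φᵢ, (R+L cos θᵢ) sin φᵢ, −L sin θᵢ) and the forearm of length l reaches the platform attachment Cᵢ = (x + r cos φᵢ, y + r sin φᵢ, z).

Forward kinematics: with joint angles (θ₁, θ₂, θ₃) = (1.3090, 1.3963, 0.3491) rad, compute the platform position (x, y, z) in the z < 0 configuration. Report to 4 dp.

(-0.0589, -0.1287, -0.3515)

arm 1 at φ=0.0°: (R−r)+L cos θ1 = 0.1488;  O1 = (0.1488, 0.0000, -0.1449)
φ2=120.0°: virtual centre (-0.0680, 0.1178, -0.1477), radius l
arm 3 at φ=240.0°: (R−r)+L cos θ3 = 0.2510;  O3 = (-0.1255, -0.2173, -0.0513)
subtract pairs → two planes through P
linear system: -0.4337x+0.2356y = -0.0028−-0.0057z; -0.5486x+-0.4347y = 0.0225−0.1872z
det = 0.3178;  x = -0.0128+0.1310z,  y = -0.0355+0.2652z
sphere 1 gives Az²+Bz+C=0 with A=1.0875, B=0.2286, C=-0.0540;  B²−4AC=0.2872;  roots -0.3515, 0.1413;  negative root z = -0.3515
x = -0.0589, y = -0.1287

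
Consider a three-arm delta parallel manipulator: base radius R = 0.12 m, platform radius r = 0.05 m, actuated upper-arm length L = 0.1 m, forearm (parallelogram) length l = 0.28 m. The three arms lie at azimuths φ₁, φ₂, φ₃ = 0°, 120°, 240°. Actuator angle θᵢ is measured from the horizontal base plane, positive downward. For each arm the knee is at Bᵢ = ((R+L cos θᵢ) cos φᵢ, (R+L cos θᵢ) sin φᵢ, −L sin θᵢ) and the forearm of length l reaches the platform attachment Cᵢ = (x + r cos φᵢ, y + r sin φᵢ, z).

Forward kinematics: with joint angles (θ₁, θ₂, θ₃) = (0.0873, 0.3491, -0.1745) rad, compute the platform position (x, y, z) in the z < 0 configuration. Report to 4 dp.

φ1=0.0°: virtual centre (0.1696, 0.0000, -0.0087), radius l
φ2=120.0°: virtual centre (-0.0820, 0.1420, -0.0342), radius l
arm 3 at φ=240.0°: e+L cos θ3 = 0.1685;  O3 = (-0.0842, -0.1459, 0.0174)
eliminate P² terms by subtracting sphere 1 from 2 and 3
plane₁₂: -0.5032x+0.2840y+-0.0510z = -0.0008
det = 0.2910;  x = 0.0009+-0.0002z,  y = -0.0011+0.1791z
quadratic in z: (1.0321)z²+(0.0171)z+(-0.0499)=0, √Δ=0.4541 → z ∈ {-0.2283, 0.2117}; z = -0.2283 (taking z<0)
x = 0.0010, y = -0.0420

(0.0010, -0.0420, -0.2283)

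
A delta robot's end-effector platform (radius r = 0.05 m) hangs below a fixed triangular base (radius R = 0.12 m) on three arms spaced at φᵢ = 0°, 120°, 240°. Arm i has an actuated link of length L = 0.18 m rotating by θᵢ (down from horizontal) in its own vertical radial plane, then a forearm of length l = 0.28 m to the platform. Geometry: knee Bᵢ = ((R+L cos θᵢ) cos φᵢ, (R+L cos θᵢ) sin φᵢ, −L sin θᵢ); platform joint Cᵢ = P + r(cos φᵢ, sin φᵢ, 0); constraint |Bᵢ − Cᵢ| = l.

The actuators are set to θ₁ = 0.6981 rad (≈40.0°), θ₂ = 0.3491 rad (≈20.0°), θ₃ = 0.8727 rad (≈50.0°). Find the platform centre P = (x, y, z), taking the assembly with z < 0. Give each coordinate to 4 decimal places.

φ1=0.0°: virtual centre (0.2079, 0.0000, -0.1157), radius l
arm 2 at φ=120.0°: (R−r)+L cos θ2 = 0.2391;  O2 = (-0.1196, 0.2071, -0.0616)
φ3=240.0°: virtual centre (-0.0928, -0.1608, -0.1379), radius l
|O₂|²−|O₁|² = 0.0044;  |O₃|²−|O₁|² = -0.0031
linear system: -0.6549x+0.4142y = 0.0044−0.1083z; -0.6015x+-0.3216y = -0.0031−-0.0444z
Cramer: x(z) = -0.0003+0.0357z;  y(z) = 0.0101-0.2048z
sphere 1 gives Az²+Bz+C=0 with A=1.0432, B=0.2124, C=-0.0216;  B²−4AC=0.1352;  roots -0.2780, 0.0744;  negative root z = -0.2780
x = -0.0102, y = 0.0671

(-0.0102, 0.0671, -0.2780)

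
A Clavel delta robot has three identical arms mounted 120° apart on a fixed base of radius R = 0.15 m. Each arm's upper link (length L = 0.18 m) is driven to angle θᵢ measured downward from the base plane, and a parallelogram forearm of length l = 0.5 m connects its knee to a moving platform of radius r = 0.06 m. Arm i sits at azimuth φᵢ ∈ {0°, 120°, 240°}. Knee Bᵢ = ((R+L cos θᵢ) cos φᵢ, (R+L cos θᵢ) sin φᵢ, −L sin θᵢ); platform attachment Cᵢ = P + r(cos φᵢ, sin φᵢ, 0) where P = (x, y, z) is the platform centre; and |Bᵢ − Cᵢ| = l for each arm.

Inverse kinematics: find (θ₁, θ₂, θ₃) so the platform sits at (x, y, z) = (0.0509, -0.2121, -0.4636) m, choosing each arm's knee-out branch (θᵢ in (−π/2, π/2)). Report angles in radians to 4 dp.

θ₁ = 0.3490, θ₂ = 1.0469, θ₃ = -0.0003

rotate P by −φ1: (0.0509, -0.2121, -0.4636)
  A cos θ + B sin θ = C:  0.0391·cos θ + -0.4636·sin θ = -0.1218
  γ=atan2(-0.4636,0.0391)=-1.4867;  ψ=arccos(-0.2618)=1.8356;  θ1=γ+ψ≈0.3490
φ2=120.0° → target in arm frame (-0.2091, 0.0620)
  e−x'=0.2991;  (l²−L²−(e−x')²−y'²−z²)/2L = -0.2518
  θ2 = atan2(B,A) + arccos(C/0.5517) = 1.0469
φ3=240.0° → target in arm frame (0.1582, 0.1501)
  A=-0.0682, B=-0.4636, C=(l²−L²−A²−y'²−z²)/(2L)=-0.0681
  θ3 = atan2(B,A) + arccos(C/0.4686) = -0.0003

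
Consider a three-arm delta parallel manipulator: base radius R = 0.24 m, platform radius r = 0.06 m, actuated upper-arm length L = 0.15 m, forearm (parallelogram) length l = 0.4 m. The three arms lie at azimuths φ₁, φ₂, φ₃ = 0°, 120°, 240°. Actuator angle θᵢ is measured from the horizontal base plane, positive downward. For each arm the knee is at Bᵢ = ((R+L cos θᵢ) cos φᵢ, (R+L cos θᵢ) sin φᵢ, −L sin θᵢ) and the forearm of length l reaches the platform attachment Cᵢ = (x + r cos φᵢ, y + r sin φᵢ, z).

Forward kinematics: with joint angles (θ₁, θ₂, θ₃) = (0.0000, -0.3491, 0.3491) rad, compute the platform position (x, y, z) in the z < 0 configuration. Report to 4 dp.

(0.0033, 0.0419, -0.2270)

φ1=0.0°: virtual centre (0.3300, 0.0000, 0.0000), radius l
φ2=120.0°: virtual centre (-0.1605, 0.2780, 0.0513), radius l
arm 3 at φ=240.0°: e+L cos θ3 = 0.3210;  O3 = (-0.1605, -0.2780, -0.0513)
|O₂|²−|O₁|² = -0.0033;  |O₃|²−|O₁|² = -0.0033
linear system: -0.9810x+0.5559y = -0.0033−0.1026z; -0.9810x+-0.5559y = -0.0033−-0.1026z
Cramer: x(z) = 0.0033-0.0000z;  y(z) = 0.0000-0.1846z
into |P−O₁|² = l²: 1.0341z² + 0.0000z + -0.0533 = 0;  Δ = 0.2204;  z = -0.2270 or 0.2270 → z<0 root = -0.2270
x = 0.0033, y = 0.0419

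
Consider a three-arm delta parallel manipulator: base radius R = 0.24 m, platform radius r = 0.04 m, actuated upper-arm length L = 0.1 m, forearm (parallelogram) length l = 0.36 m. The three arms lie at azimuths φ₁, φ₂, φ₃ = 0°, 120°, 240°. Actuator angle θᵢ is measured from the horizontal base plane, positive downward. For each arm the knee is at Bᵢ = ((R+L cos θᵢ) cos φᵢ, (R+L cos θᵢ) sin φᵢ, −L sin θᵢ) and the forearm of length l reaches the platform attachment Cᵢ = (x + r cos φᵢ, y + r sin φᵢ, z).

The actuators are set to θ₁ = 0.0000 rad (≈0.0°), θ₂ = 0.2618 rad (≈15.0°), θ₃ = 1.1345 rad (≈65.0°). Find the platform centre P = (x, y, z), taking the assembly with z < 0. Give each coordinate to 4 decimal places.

arm 1 at φ=0.0°: e+L cos θ1 = 0.3000;  centre 1 = (0.3000, 0.0000, 0.0000)
φ2=120.0°: virtual centre (-0.1483, 0.2569, -0.0259), radius l
arm 3 at φ=240.0°: e+L cos θ3 = 0.2423;  centre 3 = (-0.1211, -0.2098, -0.0906)
|centre ₂|²−|centre ₁|² = -0.0014;  |centre ₃|²−|centre ₁|² = -0.0231
[-0.8966 0.5137 -0.0518]·P = -0.0014;  [-0.8423 -0.4196 -0.1813]·P = -0.0231
det = 0.8089;  x = 0.0154+-0.1420z,  y = 0.0242+-0.1470z
into |P−centre ₁|² = l²: 1.0418z² + 0.0737z + -0.0480 = 0;  Δ = 0.2055;  z = -0.2529 or 0.1822 → z<0 root = -0.2529
x = 0.0513, y = 0.0614

(0.0513, 0.0614, -0.2529)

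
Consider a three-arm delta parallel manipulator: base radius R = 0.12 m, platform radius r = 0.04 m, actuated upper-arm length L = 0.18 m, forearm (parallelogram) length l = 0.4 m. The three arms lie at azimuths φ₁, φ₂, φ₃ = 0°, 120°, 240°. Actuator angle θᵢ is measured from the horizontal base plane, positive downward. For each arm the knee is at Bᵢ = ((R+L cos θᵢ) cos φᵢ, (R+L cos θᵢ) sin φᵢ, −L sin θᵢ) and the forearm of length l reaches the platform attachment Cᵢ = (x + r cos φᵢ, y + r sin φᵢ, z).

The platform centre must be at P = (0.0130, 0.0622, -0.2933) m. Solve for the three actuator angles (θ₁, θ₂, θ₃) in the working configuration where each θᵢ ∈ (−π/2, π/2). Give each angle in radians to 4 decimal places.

θ₁ = -0.0871, θ₂ = -0.2622, θ₃ = 0.2618

φ1=0.0° → target in arm frame (0.0130, 0.0622)
  A=0.0670, B=-0.2933, C=(l²−L²−A²−y'²−z²)/(2L)=0.0923
  γ=atan2(-0.2933,0.0670)=-1.3462;  ψ=arccos(0.3067)=1.2591;  θ1=γ+ψ≈-0.0871
φ2=120.0° → target in arm frame (0.0474, -0.0424)
  e−x'=0.0326;  (l²−L²−(e−x')²−y'²−z²)/2L = 0.1075
  θ2 = atan2(B,A) + arccos(C/0.2951) = -0.2622
φ3=240.0° → target in arm frame (-0.0604, -0.0198)
  A cos θ + B sin θ = C:  0.1404·cos θ + -0.2933·sin θ = 0.0597
  √(A²+B²)=0.3252;  θ3 = -1.1244+1.3863 ≈ 0.2618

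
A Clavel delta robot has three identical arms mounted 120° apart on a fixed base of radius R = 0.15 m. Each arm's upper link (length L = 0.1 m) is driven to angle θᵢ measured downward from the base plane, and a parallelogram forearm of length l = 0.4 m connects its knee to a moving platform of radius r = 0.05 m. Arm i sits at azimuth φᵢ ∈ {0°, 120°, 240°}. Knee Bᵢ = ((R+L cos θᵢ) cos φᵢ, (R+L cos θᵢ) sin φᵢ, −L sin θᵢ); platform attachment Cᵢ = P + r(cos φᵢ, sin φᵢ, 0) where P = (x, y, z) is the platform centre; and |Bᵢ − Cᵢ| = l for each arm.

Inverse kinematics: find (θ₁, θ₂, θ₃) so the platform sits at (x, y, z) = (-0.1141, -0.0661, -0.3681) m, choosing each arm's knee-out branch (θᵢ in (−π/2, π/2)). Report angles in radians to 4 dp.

θ₁ = 0.9594, θ₂ = 0.4360, θ₃ = -0.1746

arm 1 (φ=0.0°): x'=-0.1141, y'=-0.0661
  e−x'=0.2141;  (l²−L²−(e−x')²−y'²−z²)/2L = -0.1785
  γ=atan2(-0.3681,0.2141)=-1.0440;  ψ=arccos(-0.4192)=2.0034;  θ1=γ+ψ≈0.9594
rotate P by −φ2: (-0.0002, 0.1319, -0.3681)
  A cos θ + B sin θ = C:  0.1002·cos θ + -0.3681·sin θ = -0.0646
  θ2 = atan2(B,A) + arccos(C/0.3815) = 0.4360
rotate P by −φ3: (0.1143, -0.0658, -0.3681)
  A cos θ + B sin θ = C:  -0.0143·cos θ + -0.3681·sin θ = 0.0499
  γ=atan2(-0.3681,-0.0143)=-1.6096;  ψ=arccos(0.1354)=1.4350;  θ3=γ+ψ≈-0.1746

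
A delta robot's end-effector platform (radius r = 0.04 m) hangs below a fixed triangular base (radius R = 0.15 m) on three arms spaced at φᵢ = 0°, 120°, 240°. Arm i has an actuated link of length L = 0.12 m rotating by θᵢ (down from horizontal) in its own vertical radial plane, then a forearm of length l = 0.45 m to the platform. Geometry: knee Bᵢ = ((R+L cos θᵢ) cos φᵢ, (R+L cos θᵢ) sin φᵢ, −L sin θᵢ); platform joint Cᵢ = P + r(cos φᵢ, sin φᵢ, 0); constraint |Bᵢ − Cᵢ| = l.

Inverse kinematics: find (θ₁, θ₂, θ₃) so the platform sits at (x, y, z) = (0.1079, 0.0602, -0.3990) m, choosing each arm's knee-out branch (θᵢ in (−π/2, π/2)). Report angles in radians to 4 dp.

arm 1 (φ=0.0°): x'=0.1079, y'=0.0602
  A cos θ + B sin θ = C:  0.0021·cos θ + -0.3990·sin θ = 0.1053
  √(A²+B²)=0.3990;  θ1 = -1.5655+1.3037 ≈ -0.2618
arm 2 (φ=120.0°): x'=-0.0018, y'=-0.1235
  A=0.1118, B=-0.3990, C=(l²−L²−A²−y'²−z²)/(2L)=0.0047
  γ=atan2(-0.3990,0.1118)=-1.2976;  ψ=arccos(0.0114)=1.5594;  θ2=γ+ψ≈0.2618
φ3=240.0° → target in arm frame (-0.1061, 0.0633)
  A=0.2161, B=-0.3990, C=(l²−L²−A²−y'²−z²)/(2L)=-0.0909
  √(A²+B²)=0.4538;  θ3 = -1.0745+1.7724 ≈ 0.6979

θ₁ = -0.2618, θ₂ = 0.2618, θ₃ = 0.6979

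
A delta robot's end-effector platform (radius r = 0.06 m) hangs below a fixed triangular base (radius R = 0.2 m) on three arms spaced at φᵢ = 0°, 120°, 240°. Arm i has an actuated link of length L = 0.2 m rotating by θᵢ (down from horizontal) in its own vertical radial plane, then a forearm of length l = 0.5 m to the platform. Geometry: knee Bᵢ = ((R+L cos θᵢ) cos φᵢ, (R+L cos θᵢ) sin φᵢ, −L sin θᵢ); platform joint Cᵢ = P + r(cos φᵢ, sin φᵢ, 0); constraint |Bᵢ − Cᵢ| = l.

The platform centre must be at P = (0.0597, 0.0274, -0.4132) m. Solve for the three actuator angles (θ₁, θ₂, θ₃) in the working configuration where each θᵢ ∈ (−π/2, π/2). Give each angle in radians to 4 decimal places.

θ₁ = 0.0003, θ₂ = 0.2620, θ₃ = 0.4362

rotate P by −φ1: (0.0597, 0.0274, -0.4132)
  A=0.0803, B=-0.4132, C=(l²−L²−A²−y'²−z²)/(2L)=0.0802
  γ=atan2(-0.4132,0.0803)=-1.3789;  ψ=arccos(0.1905)=1.3792;  θ1=γ+ψ≈0.0003
rotate P by −φ2: (-0.0061, -0.0654, -0.4132)
  e−x'=0.1461;  (l²−L²−(e−x')²−y'²−z²)/2L = 0.0341
  θ2 = atan2(B,A) + arccos(C/0.4383) = 0.2620
rotate P by −φ3: (-0.0536, 0.0380, -0.4132)
  A=0.1936, B=-0.4132, C=(l²−L²−A²−y'²−z²)/(2L)=0.0009
  θ3 = atan2(B,A) + arccos(C/0.4563) = 0.4362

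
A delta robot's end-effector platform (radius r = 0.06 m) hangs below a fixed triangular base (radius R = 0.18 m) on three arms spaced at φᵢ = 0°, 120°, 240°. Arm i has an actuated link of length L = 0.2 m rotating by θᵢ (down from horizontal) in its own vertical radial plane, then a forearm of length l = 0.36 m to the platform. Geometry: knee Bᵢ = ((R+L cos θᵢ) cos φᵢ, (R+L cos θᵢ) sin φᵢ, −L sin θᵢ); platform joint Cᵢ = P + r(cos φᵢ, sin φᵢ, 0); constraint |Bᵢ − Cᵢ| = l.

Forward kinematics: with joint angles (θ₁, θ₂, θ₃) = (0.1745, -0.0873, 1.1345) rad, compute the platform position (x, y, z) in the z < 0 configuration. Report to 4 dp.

arm 1 at φ=0.0°: ρ1 = 0.3170;  O1 = (0.3170, 0.0000, -0.0347)
arm 2 at φ=120.0°: ρ2 = 0.3192;  O2 = (-0.1596, 0.2765, 0.0174)
O3 = (0.2045·cos240.0°, 0.2045·sin240.0°, -0.1813) = (-0.1023, -0.1771, -0.1813)
subtract pairs → two planes through P
plane₁₂: -0.9532x+0.5529y+0.1043z = 0.0005
det = 0.8012;  x = 0.0184+-0.1561z,  y = 0.0327+-0.4578z
into |P−O₁|² = l²: 1.2340z² + 0.1328z + -0.0382 = 0;  Δ = 0.2061;  z = -0.2377 or 0.1301 → z<0 root = -0.2377
x = 0.0555, y = 0.1415

(0.0555, 0.1415, -0.2377)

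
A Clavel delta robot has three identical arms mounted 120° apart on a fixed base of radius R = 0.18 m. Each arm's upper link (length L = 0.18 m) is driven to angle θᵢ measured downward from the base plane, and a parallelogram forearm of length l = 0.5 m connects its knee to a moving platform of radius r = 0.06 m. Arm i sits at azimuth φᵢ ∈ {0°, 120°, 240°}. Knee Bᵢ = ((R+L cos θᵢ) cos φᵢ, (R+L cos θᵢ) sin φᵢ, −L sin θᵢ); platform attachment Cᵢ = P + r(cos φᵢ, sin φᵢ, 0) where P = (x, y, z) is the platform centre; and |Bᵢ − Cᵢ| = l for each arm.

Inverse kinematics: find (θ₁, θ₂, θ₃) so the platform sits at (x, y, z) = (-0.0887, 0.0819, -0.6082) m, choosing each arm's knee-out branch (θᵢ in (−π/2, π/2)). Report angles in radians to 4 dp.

rotate P by −φ1: (-0.0887, 0.0819, -0.6082)
  e−x'=0.2087;  (l²−L²−(e−x')²−y'²−z²)/2L = -0.5627
  γ=atan2(-0.6082,0.2087)=-1.2402;  ψ=arccos(-0.8751)=2.6364;  θ1=γ+ψ≈1.3962
rotate P by −φ2: (0.1153, 0.0359, -0.6082)
  A cos θ + B sin θ = C:  0.0047·cos θ + -0.6082·sin θ = -0.4267
  √(A²+B²)=0.6082;  θ2 = -1.5630+2.3484 ≈ 0.7854
arm 3 (φ=240.0°): x'=-0.0266, y'=-0.1178
  e−x'=0.1466;  (l²−L²−(e−x')²−y'²−z²)/2L = -0.5213
  θ3 = atan2(B,A) + arccos(C/0.6256) = 1.2214

θ₁ = 1.3962, θ₂ = 0.7854, θ₃ = 1.2214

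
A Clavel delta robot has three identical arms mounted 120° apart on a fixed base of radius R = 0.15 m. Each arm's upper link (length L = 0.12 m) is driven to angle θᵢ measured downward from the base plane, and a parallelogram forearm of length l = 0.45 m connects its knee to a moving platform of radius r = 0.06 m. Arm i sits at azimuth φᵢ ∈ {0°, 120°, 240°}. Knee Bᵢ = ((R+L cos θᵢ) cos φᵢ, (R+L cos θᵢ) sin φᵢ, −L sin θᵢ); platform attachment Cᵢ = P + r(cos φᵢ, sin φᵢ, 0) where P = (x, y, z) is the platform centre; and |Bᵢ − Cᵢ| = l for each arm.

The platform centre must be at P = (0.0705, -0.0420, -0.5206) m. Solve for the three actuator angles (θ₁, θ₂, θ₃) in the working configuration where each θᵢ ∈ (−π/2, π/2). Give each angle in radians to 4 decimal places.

φ1=0.0° → target in arm frame (0.0705, -0.0420)
  e−x'=0.0195;  (l²−L²−(e−x')²−y'²−z²)/2L = -0.3545
  γ=atan2(-0.5206,0.0195)=-1.5334;  ψ=arccos(-0.6804)=2.3191;  θ1=γ+ψ≈0.7857
arm 2 (φ=120.0°): x'=-0.0716, y'=-0.0401
  A cos θ + B sin θ = C:  0.1616·cos θ + -0.5206·sin θ = -0.4610
  θ2 = atan2(B,A) + arccos(C/0.5451) = 1.3090
arm 3 (φ=240.0°): x'=0.0011, y'=0.0821
  A cos θ + B sin θ = C:  0.0889·cos θ + -0.5206·sin θ = -0.4065
  √(A²+B²)=0.5281;  θ3 = -1.4017+2.4491 ≈ 1.0474

θ₁ = 0.7857, θ₂ = 1.3090, θ₃ = 1.0474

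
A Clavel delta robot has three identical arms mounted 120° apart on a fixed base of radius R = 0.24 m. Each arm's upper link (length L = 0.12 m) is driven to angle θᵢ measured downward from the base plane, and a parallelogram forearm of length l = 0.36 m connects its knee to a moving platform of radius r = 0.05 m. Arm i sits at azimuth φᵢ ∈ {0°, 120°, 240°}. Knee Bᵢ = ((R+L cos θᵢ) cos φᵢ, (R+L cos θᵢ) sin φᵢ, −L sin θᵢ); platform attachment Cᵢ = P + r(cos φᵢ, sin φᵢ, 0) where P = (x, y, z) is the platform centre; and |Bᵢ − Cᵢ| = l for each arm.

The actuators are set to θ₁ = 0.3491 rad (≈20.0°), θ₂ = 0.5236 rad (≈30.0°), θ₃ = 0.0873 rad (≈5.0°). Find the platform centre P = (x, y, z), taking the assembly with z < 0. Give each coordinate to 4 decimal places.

centre 1 = (0.3028·cos0.0°, 0.3028·sin0.0°, -0.0410) = (0.3028, 0.0000, -0.0410)
φ2=120.0°: virtual centre (-0.1470, 0.2545, -0.0600), radius l
arm 3 at φ=240.0°: (R−r)+L cos θ3 = 0.3095;  centre 3 = (-0.1548, -0.2681, -0.0105)
subtract pairs → two planes through P
[-0.8994 0.5091 -0.0379]·P = -0.0034;  [-0.9151 -0.5361 0.0612]·P = 0.0026
det = 0.9481;  x = 0.0005+0.0114z,  y = -0.0057+0.0946z
quadratic in z: (1.0091)z²+(0.0741)z+(-0.0365)=0, √Δ=0.3911 → z ∈ {-0.2305, 0.1571}; z = -0.2305 (taking z<0)
x = -0.0021, y = -0.0275

(-0.0021, -0.0275, -0.2305)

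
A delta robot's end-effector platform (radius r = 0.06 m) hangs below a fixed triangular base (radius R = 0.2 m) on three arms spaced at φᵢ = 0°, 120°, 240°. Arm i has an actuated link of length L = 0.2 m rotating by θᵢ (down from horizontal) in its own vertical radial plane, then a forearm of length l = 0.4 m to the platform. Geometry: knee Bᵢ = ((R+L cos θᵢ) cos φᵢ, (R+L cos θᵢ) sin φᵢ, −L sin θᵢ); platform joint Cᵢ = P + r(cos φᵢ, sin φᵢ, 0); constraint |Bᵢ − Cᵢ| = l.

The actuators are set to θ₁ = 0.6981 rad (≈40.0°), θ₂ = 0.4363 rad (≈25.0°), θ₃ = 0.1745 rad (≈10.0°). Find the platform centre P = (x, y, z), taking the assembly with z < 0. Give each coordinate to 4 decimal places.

(-0.0583, -0.0307, -0.3170)

φ1=0.0°: virtual centre (0.2932, 0.0000, -0.1286), radius l
arm 2 at φ=120.0°: e+L cos θ2 = 0.3213;  S2 = (-0.1606, 0.2782, -0.0845)
φ3=240.0°: virtual centre (-0.1685, -0.2918, -0.0347), radius l
subtract pairs → two planes through P
[-0.9077 0.5564 0.0881]·P = 0.0079;  [-0.9234 -0.5836 0.1877]·P = 0.0122
det = 1.0436;  x = -0.0109+0.1493z,  y = -0.0037+0.0853z
sphere 1 gives Az²+Bz+C=0 with A=1.0296, B=0.1656, C=-0.0510;  B²−4AC=0.2373;  roots -0.3170, 0.1561;  negative root z = -0.3170
x = -0.0583, y = -0.0307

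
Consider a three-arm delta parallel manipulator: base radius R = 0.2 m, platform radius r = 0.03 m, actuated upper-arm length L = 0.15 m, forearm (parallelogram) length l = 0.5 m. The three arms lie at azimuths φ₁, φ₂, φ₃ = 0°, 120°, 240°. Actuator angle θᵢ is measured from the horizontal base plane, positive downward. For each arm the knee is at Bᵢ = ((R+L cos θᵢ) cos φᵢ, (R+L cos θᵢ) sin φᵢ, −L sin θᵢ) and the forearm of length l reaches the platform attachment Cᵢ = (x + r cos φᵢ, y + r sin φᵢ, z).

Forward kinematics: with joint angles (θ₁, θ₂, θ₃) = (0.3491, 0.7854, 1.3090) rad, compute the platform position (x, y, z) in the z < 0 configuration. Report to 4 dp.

centre 1 = (0.3110·cos0.0°, 0.3110·sin0.0°, -0.0513) = (0.3110, 0.0000, -0.0513)
φ2=120.0°: virtual centre (-0.1380, 0.2391, -0.1061), radius l
arm 3 at φ=240.0°: (R−r)+L cos θ3 = 0.2088;  centre 3 = (-0.1044, -0.1808, -0.1449)
|centre ₂|²−|centre ₁|² = -0.0119;  |centre ₃|²−|centre ₁|² = -0.0347
linear system: -0.8980x+0.4782y = -0.0119−-0.1095z; -0.8307x+-0.3617y = -0.0347−-0.1872z
Cramer: x(z) = 0.0289-0.1788z;  y(z) = 0.0295-0.1068z
quadratic in z: (1.0434)z²+(0.1972)z+(-0.1670)=0, √Δ=0.8577 → z ∈ {-0.5055, 0.3166}; z = -0.5055 (taking z<0)
x = 0.1193, y = 0.0835

(0.1193, 0.0835, -0.5055)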